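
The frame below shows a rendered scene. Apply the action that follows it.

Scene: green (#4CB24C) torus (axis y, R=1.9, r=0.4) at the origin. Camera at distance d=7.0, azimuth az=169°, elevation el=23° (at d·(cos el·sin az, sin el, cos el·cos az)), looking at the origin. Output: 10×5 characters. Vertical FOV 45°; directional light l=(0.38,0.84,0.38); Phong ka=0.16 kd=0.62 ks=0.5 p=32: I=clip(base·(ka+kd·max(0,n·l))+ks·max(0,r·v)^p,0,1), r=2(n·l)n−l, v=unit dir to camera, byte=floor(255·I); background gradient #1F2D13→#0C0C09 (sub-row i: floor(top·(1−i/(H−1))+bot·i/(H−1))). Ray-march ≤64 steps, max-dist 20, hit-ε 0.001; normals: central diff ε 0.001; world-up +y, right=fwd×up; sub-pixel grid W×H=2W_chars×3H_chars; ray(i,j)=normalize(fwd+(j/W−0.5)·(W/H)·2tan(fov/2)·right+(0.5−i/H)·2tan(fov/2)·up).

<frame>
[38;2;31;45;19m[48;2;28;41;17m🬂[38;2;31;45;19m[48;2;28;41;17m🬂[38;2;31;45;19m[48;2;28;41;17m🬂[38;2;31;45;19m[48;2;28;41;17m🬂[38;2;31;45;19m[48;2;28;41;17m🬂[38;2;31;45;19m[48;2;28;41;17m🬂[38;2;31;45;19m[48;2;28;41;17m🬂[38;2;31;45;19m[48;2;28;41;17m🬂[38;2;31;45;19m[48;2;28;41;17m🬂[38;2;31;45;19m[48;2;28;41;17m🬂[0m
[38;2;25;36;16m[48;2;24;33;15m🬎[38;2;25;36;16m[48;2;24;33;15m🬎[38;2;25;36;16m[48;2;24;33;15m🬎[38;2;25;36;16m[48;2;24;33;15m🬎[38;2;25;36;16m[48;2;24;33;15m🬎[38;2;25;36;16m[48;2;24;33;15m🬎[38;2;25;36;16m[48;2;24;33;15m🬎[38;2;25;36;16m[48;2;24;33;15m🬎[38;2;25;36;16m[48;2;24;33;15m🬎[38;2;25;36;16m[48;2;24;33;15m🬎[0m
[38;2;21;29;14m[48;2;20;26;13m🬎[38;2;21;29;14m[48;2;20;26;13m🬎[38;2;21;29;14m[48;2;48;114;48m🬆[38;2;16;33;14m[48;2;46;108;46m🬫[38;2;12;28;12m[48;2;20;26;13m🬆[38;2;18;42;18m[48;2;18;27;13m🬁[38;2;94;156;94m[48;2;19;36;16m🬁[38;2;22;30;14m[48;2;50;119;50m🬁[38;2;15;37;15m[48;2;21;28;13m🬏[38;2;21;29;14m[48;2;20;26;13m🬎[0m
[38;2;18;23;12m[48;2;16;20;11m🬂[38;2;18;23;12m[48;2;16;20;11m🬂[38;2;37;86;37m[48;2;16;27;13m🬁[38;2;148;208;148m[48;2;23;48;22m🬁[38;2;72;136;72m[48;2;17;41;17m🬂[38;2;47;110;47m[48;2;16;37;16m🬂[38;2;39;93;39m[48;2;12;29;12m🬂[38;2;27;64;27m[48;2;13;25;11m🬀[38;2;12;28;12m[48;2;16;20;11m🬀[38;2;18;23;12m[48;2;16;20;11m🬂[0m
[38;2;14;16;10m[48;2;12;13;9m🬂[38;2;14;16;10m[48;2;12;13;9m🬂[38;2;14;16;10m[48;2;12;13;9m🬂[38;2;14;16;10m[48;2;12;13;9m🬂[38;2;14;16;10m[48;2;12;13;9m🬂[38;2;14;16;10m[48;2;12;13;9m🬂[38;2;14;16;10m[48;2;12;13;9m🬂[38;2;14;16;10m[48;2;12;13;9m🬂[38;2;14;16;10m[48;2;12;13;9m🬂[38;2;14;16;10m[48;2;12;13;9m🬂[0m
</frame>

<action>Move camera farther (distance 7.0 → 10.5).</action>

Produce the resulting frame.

<frame>
[38;2;31;45;19m[48;2;28;41;17m🬂[38;2;31;45;19m[48;2;28;41;17m🬂[38;2;31;45;19m[48;2;28;41;17m🬂[38;2;31;45;19m[48;2;28;41;17m🬂[38;2;31;45;19m[48;2;28;41;17m🬂[38;2;31;45;19m[48;2;28;41;17m🬂[38;2;31;45;19m[48;2;28;41;17m🬂[38;2;31;45;19m[48;2;28;41;17m🬂[38;2;31;45;19m[48;2;28;41;17m🬂[38;2;31;45;19m[48;2;28;41;17m🬂[0m
[38;2;25;36;16m[48;2;24;33;15m🬎[38;2;25;36;16m[48;2;24;33;15m🬎[38;2;25;36;16m[48;2;24;33;15m🬎[38;2;25;36;16m[48;2;24;33;15m🬎[38;2;25;36;16m[48;2;24;33;15m🬎[38;2;25;36;16m[48;2;24;33;15m🬎[38;2;25;36;16m[48;2;24;33;15m🬎[38;2;25;36;16m[48;2;24;33;15m🬎[38;2;25;36;16m[48;2;24;33;15m🬎[38;2;25;36;16m[48;2;24;33;15m🬎[0m
[38;2;21;29;14m[48;2;20;26;13m🬎[38;2;21;29;14m[48;2;20;26;13m🬎[38;2;21;29;14m[48;2;20;26;13m🬎[38;2;26;49;21m[48;2;76;142;76m🬝[38;2;16;28;12m[48;2;46;108;46m🬪[38;2;47;106;47m[48;2;18;27;13m🬂[38;2;24;46;20m[48;2;55;130;55m🬥[38;2;21;28;13m[48;2;12;28;12m🬬[38;2;21;29;14m[48;2;20;26;13m🬎[38;2;21;29;14m[48;2;20;26;13m🬎[0m
[38;2;18;23;12m[48;2;16;20;11m🬂[38;2;18;23;12m[48;2;16;20;11m🬂[38;2;18;23;12m[48;2;16;20;11m🬂[38;2;12;28;12m[48;2;16;20;11m🬁[38;2;20;47;20m[48;2;16;20;11m🬂[38;2;19;46;19m[48;2;15;22;11m🬀[38;2;12;28;12m[48;2;16;20;11m🬂[38;2;18;23;12m[48;2;16;20;11m🬂[38;2;18;23;12m[48;2;16;20;11m🬂[38;2;18;23;12m[48;2;16;20;11m🬂[0m
[38;2;14;16;10m[48;2;12;13;9m🬂[38;2;14;16;10m[48;2;12;13;9m🬂[38;2;14;16;10m[48;2;12;13;9m🬂[38;2;14;16;10m[48;2;12;13;9m🬂[38;2;14;16;10m[48;2;12;13;9m🬂[38;2;14;16;10m[48;2;12;13;9m🬂[38;2;14;16;10m[48;2;12;13;9m🬂[38;2;14;16;10m[48;2;12;13;9m🬂[38;2;14;16;10m[48;2;12;13;9m🬂[38;2;14;16;10m[48;2;12;13;9m🬂[0m
</frame>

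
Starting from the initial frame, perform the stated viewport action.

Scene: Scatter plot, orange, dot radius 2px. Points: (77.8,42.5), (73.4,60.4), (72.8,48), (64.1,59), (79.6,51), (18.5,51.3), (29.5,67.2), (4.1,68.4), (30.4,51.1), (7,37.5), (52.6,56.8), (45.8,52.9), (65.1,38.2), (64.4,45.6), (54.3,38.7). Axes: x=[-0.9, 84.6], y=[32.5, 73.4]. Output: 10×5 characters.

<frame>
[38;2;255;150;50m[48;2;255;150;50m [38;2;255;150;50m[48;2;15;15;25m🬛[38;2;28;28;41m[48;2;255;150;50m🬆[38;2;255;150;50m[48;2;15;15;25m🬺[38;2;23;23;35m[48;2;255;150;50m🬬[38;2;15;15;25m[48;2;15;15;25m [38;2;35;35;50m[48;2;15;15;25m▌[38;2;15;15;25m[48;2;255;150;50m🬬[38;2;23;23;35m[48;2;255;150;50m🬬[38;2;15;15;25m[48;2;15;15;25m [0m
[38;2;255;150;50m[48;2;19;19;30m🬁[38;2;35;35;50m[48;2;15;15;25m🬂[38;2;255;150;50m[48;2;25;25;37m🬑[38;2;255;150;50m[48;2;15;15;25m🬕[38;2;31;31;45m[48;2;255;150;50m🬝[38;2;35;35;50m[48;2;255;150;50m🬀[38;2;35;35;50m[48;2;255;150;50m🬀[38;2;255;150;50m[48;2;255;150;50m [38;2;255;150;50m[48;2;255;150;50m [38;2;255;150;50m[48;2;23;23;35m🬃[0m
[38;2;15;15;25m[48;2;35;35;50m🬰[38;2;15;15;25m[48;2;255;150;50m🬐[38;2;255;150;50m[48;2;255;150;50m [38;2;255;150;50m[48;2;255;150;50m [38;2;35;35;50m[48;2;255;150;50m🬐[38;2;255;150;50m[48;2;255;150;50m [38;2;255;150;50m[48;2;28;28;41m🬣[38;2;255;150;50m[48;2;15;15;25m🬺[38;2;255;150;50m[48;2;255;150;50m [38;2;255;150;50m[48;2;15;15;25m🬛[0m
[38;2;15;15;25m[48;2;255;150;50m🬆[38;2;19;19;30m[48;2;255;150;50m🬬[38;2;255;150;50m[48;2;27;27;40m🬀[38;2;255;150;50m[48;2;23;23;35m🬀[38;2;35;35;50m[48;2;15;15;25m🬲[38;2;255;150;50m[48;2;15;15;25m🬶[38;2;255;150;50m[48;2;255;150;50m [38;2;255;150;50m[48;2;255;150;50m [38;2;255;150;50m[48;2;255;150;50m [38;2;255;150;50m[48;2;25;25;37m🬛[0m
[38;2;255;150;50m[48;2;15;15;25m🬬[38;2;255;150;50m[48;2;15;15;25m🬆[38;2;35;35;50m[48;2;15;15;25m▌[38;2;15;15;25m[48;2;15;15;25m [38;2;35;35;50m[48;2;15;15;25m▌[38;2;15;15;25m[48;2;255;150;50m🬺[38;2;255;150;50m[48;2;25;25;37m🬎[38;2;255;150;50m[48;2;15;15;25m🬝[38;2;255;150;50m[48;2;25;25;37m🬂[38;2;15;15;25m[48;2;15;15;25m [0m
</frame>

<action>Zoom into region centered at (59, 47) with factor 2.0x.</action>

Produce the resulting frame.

<frame>
[38;2;15;15;25m[48;2;255;150;50m🬝[38;2;15;15;25m[48;2;255;150;50m🬀[38;2;255;150;50m[48;2;255;150;50m [38;2;255;150;50m[48;2;15;15;25m🬝[38;2;255;150;50m[48;2;23;23;35m🬀[38;2;15;15;25m[48;2;15;15;25m [38;2;35;35;50m[48;2;15;15;25m▌[38;2;15;15;25m[48;2;15;15;25m [38;2;35;35;50m[48;2;15;15;25m▌[38;2;15;15;25m[48;2;255;150;50m🬬[0m
[38;2;35;35;50m[48;2;15;15;25m🬂[38;2;255;150;50m[48;2;15;15;25m🬊[38;2;255;150;50m[48;2;27;27;40m🬀[38;2;35;35;50m[48;2;15;15;25m🬂[38;2;35;35;50m[48;2;15;15;25m🬕[38;2;23;23;35m[48;2;255;150;50m🬝[38;2;35;35;50m[48;2;15;15;25m🬕[38;2;28;28;41m[48;2;255;150;50m🬆[38;2;35;35;50m[48;2;255;150;50m🬀[38;2;255;150;50m[48;2;255;150;50m [0m
[38;2;15;15;25m[48;2;35;35;50m🬰[38;2;15;15;25m[48;2;35;35;50m🬰[38;2;35;35;50m[48;2;15;15;25m🬛[38;2;15;15;25m[48;2;35;35;50m🬰[38;2;27;27;40m[48;2;255;150;50m🬴[38;2;255;150;50m[48;2;255;150;50m [38;2;255;150;50m[48;2;15;15;25m🬝[38;2;255;150;50m[48;2;15;15;25m🬬[38;2;255;150;50m[48;2;35;35;50m🬥[38;2;255;150;50m[48;2;23;23;35m🬀[0m
[38;2;15;15;25m[48;2;35;35;50m🬎[38;2;15;15;25m[48;2;35;35;50m🬎[38;2;35;35;50m[48;2;15;15;25m🬲[38;2;15;15;25m[48;2;255;150;50m🬆[38;2;27;27;40m[48;2;255;150;50m🬬[38;2;23;23;35m[48;2;255;150;50m🬺[38;2;27;27;40m[48;2;255;150;50m🬬[38;2;23;23;35m[48;2;255;150;50m🬴[38;2;255;150;50m[48;2;255;150;50m [38;2;255;150;50m[48;2;25;25;37m🬛[0m
[38;2;15;15;25m[48;2;15;15;25m [38;2;15;15;25m[48;2;15;15;25m [38;2;255;150;50m[48;2;27;27;40m🬁[38;2;255;150;50m[48;2;15;15;25m🬬[38;2;255;150;50m[48;2;21;21;33m🬆[38;2;15;15;25m[48;2;255;150;50m🬐[38;2;255;150;50m[48;2;255;150;50m [38;2;15;15;25m[48;2;255;150;50m🬸[38;2;255;150;50m[48;2;27;27;40m🬁[38;2;15;15;25m[48;2;15;15;25m [0m
</frame>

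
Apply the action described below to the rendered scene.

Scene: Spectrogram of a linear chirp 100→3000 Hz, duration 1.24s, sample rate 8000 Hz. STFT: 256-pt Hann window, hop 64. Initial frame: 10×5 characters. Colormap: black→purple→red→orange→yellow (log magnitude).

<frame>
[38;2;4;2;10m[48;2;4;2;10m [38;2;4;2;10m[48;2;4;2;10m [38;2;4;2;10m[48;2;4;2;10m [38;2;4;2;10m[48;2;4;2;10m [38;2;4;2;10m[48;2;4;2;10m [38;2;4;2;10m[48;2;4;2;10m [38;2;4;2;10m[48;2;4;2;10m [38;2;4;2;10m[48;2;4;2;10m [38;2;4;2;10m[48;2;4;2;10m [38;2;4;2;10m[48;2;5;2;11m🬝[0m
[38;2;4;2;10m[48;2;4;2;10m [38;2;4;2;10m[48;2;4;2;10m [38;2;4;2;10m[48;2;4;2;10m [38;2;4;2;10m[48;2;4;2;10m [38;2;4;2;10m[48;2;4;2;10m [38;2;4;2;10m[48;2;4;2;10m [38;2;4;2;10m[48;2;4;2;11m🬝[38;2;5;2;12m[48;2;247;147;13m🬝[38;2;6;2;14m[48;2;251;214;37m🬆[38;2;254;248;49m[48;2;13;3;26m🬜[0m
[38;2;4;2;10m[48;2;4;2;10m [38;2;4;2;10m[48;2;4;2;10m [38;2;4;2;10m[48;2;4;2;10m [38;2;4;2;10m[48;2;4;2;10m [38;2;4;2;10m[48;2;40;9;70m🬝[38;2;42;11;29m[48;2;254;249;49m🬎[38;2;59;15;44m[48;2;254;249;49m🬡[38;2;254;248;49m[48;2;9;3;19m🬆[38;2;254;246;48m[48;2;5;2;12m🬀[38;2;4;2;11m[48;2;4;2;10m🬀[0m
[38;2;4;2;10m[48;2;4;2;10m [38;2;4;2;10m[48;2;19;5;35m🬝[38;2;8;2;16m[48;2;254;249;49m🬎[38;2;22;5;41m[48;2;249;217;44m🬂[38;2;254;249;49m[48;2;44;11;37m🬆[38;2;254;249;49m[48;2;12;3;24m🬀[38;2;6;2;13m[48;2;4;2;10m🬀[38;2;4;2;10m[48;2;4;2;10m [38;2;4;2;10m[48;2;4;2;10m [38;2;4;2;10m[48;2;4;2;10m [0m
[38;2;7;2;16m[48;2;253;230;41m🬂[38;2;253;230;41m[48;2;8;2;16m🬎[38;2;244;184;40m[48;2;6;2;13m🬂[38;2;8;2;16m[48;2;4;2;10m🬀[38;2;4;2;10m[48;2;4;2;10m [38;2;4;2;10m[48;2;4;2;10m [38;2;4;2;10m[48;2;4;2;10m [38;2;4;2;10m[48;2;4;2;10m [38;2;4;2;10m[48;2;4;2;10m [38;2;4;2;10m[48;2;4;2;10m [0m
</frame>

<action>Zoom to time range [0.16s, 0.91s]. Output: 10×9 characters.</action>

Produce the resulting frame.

<frame>
[38;2;4;2;10m[48;2;4;2;10m [38;2;4;2;10m[48;2;4;2;10m [38;2;4;2;10m[48;2;4;2;10m [38;2;4;2;10m[48;2;4;2;10m [38;2;4;2;10m[48;2;4;2;10m [38;2;4;2;10m[48;2;4;2;10m [38;2;4;2;10m[48;2;4;2;10m [38;2;4;2;10m[48;2;4;2;10m [38;2;4;2;10m[48;2;4;2;10m [38;2;4;2;10m[48;2;4;2;10m [0m
[38;2;4;2;10m[48;2;4;2;10m [38;2;4;2;10m[48;2;4;2;10m [38;2;4;2;10m[48;2;4;2;10m [38;2;4;2;10m[48;2;4;2;10m [38;2;4;2;10m[48;2;4;2;10m [38;2;4;2;10m[48;2;4;2;10m [38;2;4;2;10m[48;2;4;2;10m [38;2;4;2;10m[48;2;4;2;10m [38;2;4;2;10m[48;2;4;2;10m [38;2;4;2;10m[48;2;4;2;10m [0m
[38;2;4;2;10m[48;2;4;2;10m [38;2;4;2;10m[48;2;4;2;10m [38;2;4;2;10m[48;2;4;2;10m [38;2;4;2;10m[48;2;4;2;10m [38;2;4;2;10m[48;2;4;2;10m [38;2;4;2;10m[48;2;4;2;10m [38;2;4;2;10m[48;2;4;2;10m [38;2;4;2;10m[48;2;4;2;10m [38;2;4;2;10m[48;2;4;2;10m [38;2;4;2;10m[48;2;4;2;10m [0m
[38;2;4;2;10m[48;2;4;2;10m [38;2;4;2;10m[48;2;4;2;10m [38;2;4;2;10m[48;2;4;2;10m [38;2;4;2;10m[48;2;4;2;10m [38;2;4;2;10m[48;2;4;2;10m [38;2;4;2;10m[48;2;4;2;10m [38;2;4;2;10m[48;2;4;2;10m [38;2;4;2;10m[48;2;4;2;10m [38;2;4;2;10m[48;2;5;2;12m🬝[38;2;5;2;12m[48;2;49;11;85m🬝[0m
[38;2;4;2;10m[48;2;4;2;10m [38;2;4;2;10m[48;2;4;2;10m [38;2;4;2;10m[48;2;4;2;10m [38;2;4;2;10m[48;2;4;2;10m [38;2;4;2;10m[48;2;4;2;10m [38;2;4;2;10m[48;2;5;2;12m🬝[38;2;4;2;10m[48;2;19;5;35m🬝[38;2;10;3;21m[48;2;237;171;49m🬎[38;2;23;5;42m[48;2;253;224;39m🬂[38;2;253;231;41m[48;2;25;6;45m🬎[0m
[38;2;4;2;10m[48;2;4;2;10m [38;2;4;2;10m[48;2;4;2;10m [38;2;4;2;10m[48;2;4;2;10m [38;2;4;2;10m[48;2;7;2;16m🬝[38;2;12;3;24m[48;2;252;206;32m🬝[38;2;17;4;32m[48;2;254;244;47m🬆[38;2;253;232;42m[48;2;39;9;69m🬜[38;2;248;208;41m[48;2;11;3;22m🬆[38;2;52;12;89m[48;2;5;2;13m🬀[38;2;5;2;12m[48;2;4;2;10m🬀[0m
[38;2;4;2;10m[48;2;5;2;12m🬝[38;2;5;2;13m[48;2;45;10;79m🬝[38;2;28;7;33m[48;2;254;249;49m🬎[38;2;118;37;60m[48;2;253;225;39m🬟[38;2;254;247;48m[48;2;21;5;39m🬆[38;2;253;222;38m[48;2;13;3;25m🬀[38;2;7;2;15m[48;2;4;2;10m🬀[38;2;4;2;11m[48;2;4;2;10m🬀[38;2;4;2;10m[48;2;4;2;10m [38;2;4;2;10m[48;2;4;2;10m [0m
[38;2;22;5;41m[48;2;253;231;42m🬂[38;2;253;228;40m[48;2;25;6;45m🬎[38;2;244;184;40m[48;2;12;3;24m🬂[38;2;21;5;38m[48;2;4;2;11m🬀[38;2;5;2;11m[48;2;4;2;10m🬀[38;2;4;2;10m[48;2;4;2;10m [38;2;4;2;10m[48;2;4;2;10m [38;2;4;2;10m[48;2;4;2;10m [38;2;4;2;10m[48;2;4;2;10m [38;2;4;2;10m[48;2;4;2;10m [0m
[38;2;147;37;83m[48;2;6;2;14m🬀[38;2;5;2;13m[48;2;4;2;10m🬀[38;2;4;2;10m[48;2;4;2;10m [38;2;4;2;10m[48;2;4;2;10m [38;2;4;2;10m[48;2;4;2;10m [38;2;4;2;10m[48;2;4;2;10m [38;2;4;2;10m[48;2;4;2;10m [38;2;4;2;10m[48;2;4;2;10m [38;2;4;2;10m[48;2;4;2;10m [38;2;4;2;10m[48;2;4;2;10m [0m
</frame>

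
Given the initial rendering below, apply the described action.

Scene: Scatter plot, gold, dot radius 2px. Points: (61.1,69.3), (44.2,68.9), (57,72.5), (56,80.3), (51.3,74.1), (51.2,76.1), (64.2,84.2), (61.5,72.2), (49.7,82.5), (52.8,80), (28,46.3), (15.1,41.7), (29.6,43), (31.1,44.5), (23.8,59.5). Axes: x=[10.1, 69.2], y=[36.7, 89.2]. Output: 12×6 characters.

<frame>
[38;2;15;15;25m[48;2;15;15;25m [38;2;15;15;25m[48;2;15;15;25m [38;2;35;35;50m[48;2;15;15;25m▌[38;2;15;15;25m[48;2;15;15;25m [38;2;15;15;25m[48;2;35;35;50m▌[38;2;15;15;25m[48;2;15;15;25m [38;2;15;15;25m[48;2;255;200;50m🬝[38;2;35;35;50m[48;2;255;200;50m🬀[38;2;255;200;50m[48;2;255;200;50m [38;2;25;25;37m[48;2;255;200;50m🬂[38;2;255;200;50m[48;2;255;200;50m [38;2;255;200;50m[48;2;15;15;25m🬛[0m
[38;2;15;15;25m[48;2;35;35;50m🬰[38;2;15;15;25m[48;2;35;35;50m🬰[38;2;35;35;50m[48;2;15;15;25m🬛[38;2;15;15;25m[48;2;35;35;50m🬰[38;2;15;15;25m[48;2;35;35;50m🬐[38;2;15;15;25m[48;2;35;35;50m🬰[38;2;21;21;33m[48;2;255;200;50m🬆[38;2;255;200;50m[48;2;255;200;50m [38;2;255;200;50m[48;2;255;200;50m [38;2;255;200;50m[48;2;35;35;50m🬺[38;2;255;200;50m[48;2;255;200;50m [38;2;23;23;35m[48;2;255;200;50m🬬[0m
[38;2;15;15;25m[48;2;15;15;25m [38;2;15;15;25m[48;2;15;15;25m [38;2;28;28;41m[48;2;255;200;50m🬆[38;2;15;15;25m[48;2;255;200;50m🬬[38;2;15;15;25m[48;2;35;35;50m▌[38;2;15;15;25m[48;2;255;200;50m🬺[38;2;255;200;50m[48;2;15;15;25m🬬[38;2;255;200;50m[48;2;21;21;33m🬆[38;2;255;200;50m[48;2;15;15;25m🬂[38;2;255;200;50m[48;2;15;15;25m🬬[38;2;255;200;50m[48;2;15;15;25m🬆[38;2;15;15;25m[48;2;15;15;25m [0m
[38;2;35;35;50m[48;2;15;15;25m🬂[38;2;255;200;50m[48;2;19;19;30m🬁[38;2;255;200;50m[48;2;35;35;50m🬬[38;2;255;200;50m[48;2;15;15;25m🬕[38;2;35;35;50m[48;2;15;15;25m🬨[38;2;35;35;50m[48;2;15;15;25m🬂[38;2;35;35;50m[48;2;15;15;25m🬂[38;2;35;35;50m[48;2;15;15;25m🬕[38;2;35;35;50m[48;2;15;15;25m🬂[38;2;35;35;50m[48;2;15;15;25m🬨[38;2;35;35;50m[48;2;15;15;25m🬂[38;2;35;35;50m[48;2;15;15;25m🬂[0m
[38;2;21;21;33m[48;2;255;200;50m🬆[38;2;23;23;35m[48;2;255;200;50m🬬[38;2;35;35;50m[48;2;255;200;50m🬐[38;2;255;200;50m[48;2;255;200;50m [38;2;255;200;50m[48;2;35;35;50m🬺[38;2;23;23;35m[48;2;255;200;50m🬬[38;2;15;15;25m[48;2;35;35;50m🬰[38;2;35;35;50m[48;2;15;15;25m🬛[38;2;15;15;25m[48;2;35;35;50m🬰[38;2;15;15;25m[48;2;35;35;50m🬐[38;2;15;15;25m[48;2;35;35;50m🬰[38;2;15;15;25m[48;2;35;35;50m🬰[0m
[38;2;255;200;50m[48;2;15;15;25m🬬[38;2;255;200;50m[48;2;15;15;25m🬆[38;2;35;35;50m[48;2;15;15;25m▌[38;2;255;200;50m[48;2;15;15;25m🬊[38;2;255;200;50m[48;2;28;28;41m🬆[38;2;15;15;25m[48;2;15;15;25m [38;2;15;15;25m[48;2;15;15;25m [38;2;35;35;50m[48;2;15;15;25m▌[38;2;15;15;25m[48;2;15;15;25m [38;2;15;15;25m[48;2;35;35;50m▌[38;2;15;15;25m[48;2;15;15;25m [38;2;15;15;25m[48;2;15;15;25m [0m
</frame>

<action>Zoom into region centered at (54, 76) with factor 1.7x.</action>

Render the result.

<frame>
[38;2;15;15;25m[48;2;15;15;25m [38;2;15;15;25m[48;2;15;15;25m [38;2;35;35;50m[48;2;15;15;25m▌[38;2;15;15;25m[48;2;15;15;25m [38;2;27;27;40m[48;2;255;200;50m🬬[38;2;15;15;25m[48;2;15;15;25m [38;2;15;15;25m[48;2;15;15;25m [38;2;35;35;50m[48;2;15;15;25m▌[38;2;15;15;25m[48;2;255;200;50m🬝[38;2;28;28;41m[48;2;255;200;50m🬊[38;2;15;15;25m[48;2;15;15;25m [38;2;15;15;25m[48;2;15;15;25m [0m
[38;2;15;15;25m[48;2;35;35;50m🬰[38;2;15;15;25m[48;2;35;35;50m🬰[38;2;35;35;50m[48;2;15;15;25m🬛[38;2;15;15;25m[48;2;255;200;50m🬐[38;2;255;200;50m[48;2;255;200;50m [38;2;21;21;33m[48;2;255;200;50m🬊[38;2;21;21;33m[48;2;255;200;50m🬊[38;2;35;35;50m[48;2;15;15;25m🬛[38;2;255;200;50m[48;2;21;21;33m🬊[38;2;255;200;50m[48;2;35;35;50m🬝[38;2;255;200;50m[48;2;23;23;35m🬀[38;2;15;15;25m[48;2;35;35;50m🬰[0m
[38;2;15;15;25m[48;2;15;15;25m [38;2;15;15;25m[48;2;15;15;25m [38;2;35;35;50m[48;2;15;15;25m▌[38;2;15;15;25m[48;2;255;200;50m🬝[38;2;255;200;50m[48;2;255;200;50m [38;2;255;200;50m[48;2;255;200;50m [38;2;255;200;50m[48;2;255;200;50m [38;2;255;200;50m[48;2;23;23;35m🬀[38;2;15;15;25m[48;2;255;200;50m🬬[38;2;15;15;25m[48;2;35;35;50m▌[38;2;15;15;25m[48;2;15;15;25m [38;2;15;15;25m[48;2;15;15;25m [0m
[38;2;35;35;50m[48;2;15;15;25m🬂[38;2;35;35;50m[48;2;15;15;25m🬂[38;2;35;35;50m[48;2;255;200;50m🬆[38;2;255;200;50m[48;2;20;20;31m🬑[38;2;255;200;50m[48;2;15;15;25m🬬[38;2;255;200;50m[48;2;15;15;25m🬎[38;2;255;200;50m[48;2;255;200;50m [38;2;255;200;50m[48;2;255;200;50m [38;2;255;200;50m[48;2;255;200;50m [38;2;255;200;50m[48;2;31;31;45m🬃[38;2;35;35;50m[48;2;15;15;25m🬂[38;2;35;35;50m[48;2;15;15;25m🬂[0m
[38;2;15;15;25m[48;2;35;35;50m🬰[38;2;23;23;35m[48;2;255;200;50m🬺[38;2;255;200;50m[48;2;35;35;50m🬬[38;2;255;200;50m[48;2;21;21;33m🬆[38;2;15;15;25m[48;2;35;35;50m🬐[38;2;15;15;25m[48;2;35;35;50m🬰[38;2;23;23;35m[48;2;255;200;50m🬺[38;2;255;200;50m[48;2;28;28;41m🬊[38;2;255;200;50m[48;2;15;15;25m🬝[38;2;255;200;50m[48;2;31;31;45m🬀[38;2;15;15;25m[48;2;35;35;50m🬰[38;2;15;15;25m[48;2;35;35;50m🬰[0m
[38;2;15;15;25m[48;2;15;15;25m [38;2;15;15;25m[48;2;15;15;25m [38;2;35;35;50m[48;2;15;15;25m▌[38;2;15;15;25m[48;2;15;15;25m [38;2;15;15;25m[48;2;35;35;50m▌[38;2;15;15;25m[48;2;15;15;25m [38;2;15;15;25m[48;2;15;15;25m [38;2;35;35;50m[48;2;15;15;25m▌[38;2;15;15;25m[48;2;15;15;25m [38;2;15;15;25m[48;2;35;35;50m▌[38;2;15;15;25m[48;2;15;15;25m [38;2;15;15;25m[48;2;15;15;25m [0m
</frame>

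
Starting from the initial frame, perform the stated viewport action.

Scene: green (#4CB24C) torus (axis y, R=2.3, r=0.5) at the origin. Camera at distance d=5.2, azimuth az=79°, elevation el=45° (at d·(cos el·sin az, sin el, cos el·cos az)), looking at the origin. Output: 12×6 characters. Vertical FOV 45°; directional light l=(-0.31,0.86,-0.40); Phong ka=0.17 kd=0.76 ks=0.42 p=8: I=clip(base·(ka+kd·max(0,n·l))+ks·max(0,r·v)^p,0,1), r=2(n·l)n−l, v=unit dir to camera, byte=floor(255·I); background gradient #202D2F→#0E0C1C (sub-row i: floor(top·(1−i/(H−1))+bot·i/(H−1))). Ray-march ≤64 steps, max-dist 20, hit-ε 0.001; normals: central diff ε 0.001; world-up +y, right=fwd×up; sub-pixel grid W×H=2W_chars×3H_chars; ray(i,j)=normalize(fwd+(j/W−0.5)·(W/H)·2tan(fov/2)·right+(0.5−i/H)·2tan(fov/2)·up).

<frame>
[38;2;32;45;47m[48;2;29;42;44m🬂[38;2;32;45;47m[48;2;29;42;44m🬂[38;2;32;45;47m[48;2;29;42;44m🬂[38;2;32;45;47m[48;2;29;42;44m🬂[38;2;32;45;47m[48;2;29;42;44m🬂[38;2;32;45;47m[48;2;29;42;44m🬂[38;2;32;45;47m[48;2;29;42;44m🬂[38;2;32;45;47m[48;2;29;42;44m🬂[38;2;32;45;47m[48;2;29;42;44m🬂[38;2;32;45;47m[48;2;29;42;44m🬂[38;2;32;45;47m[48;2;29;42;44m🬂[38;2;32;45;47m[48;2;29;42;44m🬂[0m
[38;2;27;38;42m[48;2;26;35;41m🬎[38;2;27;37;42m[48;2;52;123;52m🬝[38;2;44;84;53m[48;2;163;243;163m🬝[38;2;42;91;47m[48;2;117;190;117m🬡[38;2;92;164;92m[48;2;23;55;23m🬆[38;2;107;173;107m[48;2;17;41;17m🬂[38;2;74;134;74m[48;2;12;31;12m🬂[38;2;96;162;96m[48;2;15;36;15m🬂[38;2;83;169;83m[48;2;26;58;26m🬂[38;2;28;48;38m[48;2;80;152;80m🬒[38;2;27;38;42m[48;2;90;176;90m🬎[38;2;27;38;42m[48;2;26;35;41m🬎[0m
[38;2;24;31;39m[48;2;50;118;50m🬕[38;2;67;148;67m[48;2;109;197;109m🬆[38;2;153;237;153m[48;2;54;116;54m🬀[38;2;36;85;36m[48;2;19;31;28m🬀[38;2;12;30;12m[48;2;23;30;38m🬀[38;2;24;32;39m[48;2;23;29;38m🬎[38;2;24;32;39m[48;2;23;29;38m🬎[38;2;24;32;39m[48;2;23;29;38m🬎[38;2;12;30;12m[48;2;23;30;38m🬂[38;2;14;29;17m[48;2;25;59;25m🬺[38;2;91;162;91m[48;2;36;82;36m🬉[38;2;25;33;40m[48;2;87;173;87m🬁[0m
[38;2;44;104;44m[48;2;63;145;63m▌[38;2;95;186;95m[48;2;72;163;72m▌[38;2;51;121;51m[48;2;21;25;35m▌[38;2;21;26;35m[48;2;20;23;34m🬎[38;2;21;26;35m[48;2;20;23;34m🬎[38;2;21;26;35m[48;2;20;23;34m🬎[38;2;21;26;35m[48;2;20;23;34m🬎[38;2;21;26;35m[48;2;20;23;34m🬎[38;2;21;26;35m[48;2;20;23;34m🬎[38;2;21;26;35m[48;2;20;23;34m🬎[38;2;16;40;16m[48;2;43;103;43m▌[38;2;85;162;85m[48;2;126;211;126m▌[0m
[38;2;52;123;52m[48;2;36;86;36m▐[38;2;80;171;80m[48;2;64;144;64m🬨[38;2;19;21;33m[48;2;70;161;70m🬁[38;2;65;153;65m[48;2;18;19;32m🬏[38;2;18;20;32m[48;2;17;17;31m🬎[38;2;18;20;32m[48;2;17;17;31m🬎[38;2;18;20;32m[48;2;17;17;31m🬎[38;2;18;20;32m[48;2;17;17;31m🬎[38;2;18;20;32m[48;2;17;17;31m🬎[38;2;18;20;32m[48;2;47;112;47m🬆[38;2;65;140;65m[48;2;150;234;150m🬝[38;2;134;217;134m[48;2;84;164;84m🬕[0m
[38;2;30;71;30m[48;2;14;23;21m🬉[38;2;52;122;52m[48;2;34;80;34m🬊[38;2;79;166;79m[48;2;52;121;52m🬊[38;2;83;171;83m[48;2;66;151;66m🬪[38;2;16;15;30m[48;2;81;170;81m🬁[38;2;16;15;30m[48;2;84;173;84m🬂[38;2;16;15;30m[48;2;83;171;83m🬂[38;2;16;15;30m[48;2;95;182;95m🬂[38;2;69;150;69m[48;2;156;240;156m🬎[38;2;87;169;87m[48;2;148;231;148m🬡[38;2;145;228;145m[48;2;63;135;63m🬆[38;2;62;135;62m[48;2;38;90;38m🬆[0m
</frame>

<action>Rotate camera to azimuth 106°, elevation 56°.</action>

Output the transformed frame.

<frame>
[38;2;32;45;47m[48;2;29;42;44m🬂[38;2;32;45;47m[48;2;29;42;44m🬂[38;2;32;45;47m[48;2;29;42;44m🬂[38;2;30;43;45m[48;2;61;143;61m🬝[38;2;31;44;46m[48;2;91;174;91m🬎[38;2;32;45;47m[48;2;78;156;78m🬂[38;2;32;45;47m[48;2;65;140;65m🬂[38;2;31;44;46m[48;2;71;146;71m🬊[38;2;31;44;46m[48;2;75;158;75m🬎[38;2;32;45;47m[48;2;29;42;44m🬂[38;2;32;45;47m[48;2;29;42;44m🬂[38;2;32;45;47m[48;2;29;42;44m🬂[0m
[38;2;27;38;42m[48;2;26;35;41m🬎[38;2;27;37;42m[48;2;61;143;61m🬝[38;2;49;107;54m[48;2;127;214;127m🬆[38;2;148;230;148m[48;2;57;125;57m🬅[38;2;75;144;75m[48;2;25;53;29m🬂[38;2;34;81;34m[48;2;19;32;26m🬂[38;2;25;46;33m[48;2;12;30;12m🬰[38;2;27;64;27m[48;2;19;32;26m🬂[38;2;44;100;44m[48;2;14;35;14m🬂[38;2;73;151;73m[48;2;27;64;27m🬊[38;2;27;38;42m[48;2;79;158;79m🬊[38;2;27;38;42m[48;2;26;35;41m🬎[0m
[38;2;24;31;39m[48;2;50;117;50m🬕[38;2;74;160;74m[48;2;124;216;124m🬕[38;2;109;197;109m[48;2;47;111;47m🬄[38;2;36;86;36m[48;2;23;30;38m🬀[38;2;24;32;39m[48;2;23;29;38m🬎[38;2;24;32;39m[48;2;23;29;38m🬎[38;2;24;32;39m[48;2;23;29;38m🬎[38;2;24;32;39m[48;2;23;29;38m🬎[38;2;24;32;39m[48;2;23;29;38m🬎[38;2;12;30;12m[48;2;23;30;38m🬨[38;2;61;126;61m[48;2;27;64;27m🬉[38;2;25;33;40m[48;2;87;173;87m🬁[0m
[38;2;36;86;36m[48;2;59;140;59m▌[38;2;90;182;90m[48;2;75;169;75m🬕[38;2;57;134;57m[48;2;21;25;35m▌[38;2;21;26;35m[48;2;20;23;34m🬎[38;2;21;26;35m[48;2;20;23;34m🬎[38;2;21;26;35m[48;2;20;23;34m🬎[38;2;21;26;35m[48;2;20;23;34m🬎[38;2;21;26;35m[48;2;20;23;34m🬎[38;2;21;26;35m[48;2;20;23;34m🬎[38;2;21;26;35m[48;2;20;23;34m🬎[38;2;12;30;12m[48;2;36;84;36m▌[38;2;66;138;66m[48;2;134;220;134m▌[0m
[38;2;53;125;53m[48;2;31;74;31m▐[38;2;79;172;79m[48;2;65;149;65m🬨[38;2;19;21;33m[48;2;63;149;63m🬁[38;2;18;20;32m[48;2;17;17;31m🬎[38;2;18;20;32m[48;2;17;17;31m🬎[38;2;18;20;32m[48;2;17;17;31m🬎[38;2;18;20;32m[48;2;17;17;31m🬎[38;2;18;20;32m[48;2;17;17;31m🬎[38;2;18;20;32m[48;2;17;17;31m🬎[38;2;17;21;28m[48;2;36;86;36m🬝[38;2;39;93;39m[48;2;71;145;71m🬕[38;2;90;172;90m[48;2;141;227;141m🬟[0m
[38;2;34;80;34m[48;2;14;17;24m🬉[38;2;59;138;59m[48;2;43;101;43m🬊[38;2;74;164;74m[48;2;62;143;62m🬎[38;2;16;15;30m[48;2;70;159;70m🬁[38;2;15;14;29m[48;2;62;146;62m🬊[38;2;15;14;29m[48;2;58;138;58m🬎[38;2;15;14;29m[48;2;53;126;53m🬎[38;2;15;14;29m[48;2;55;129;55m🬎[38;2;16;15;30m[48;2;54;124;54m🬂[38;2;56;126;56m[48;2;127;211;127m🬎[38;2;78;158;78m[48;2;149;233;149m🬟[38;2;137;223;137m[48;2;59;135;59m🬀[0m
</frame>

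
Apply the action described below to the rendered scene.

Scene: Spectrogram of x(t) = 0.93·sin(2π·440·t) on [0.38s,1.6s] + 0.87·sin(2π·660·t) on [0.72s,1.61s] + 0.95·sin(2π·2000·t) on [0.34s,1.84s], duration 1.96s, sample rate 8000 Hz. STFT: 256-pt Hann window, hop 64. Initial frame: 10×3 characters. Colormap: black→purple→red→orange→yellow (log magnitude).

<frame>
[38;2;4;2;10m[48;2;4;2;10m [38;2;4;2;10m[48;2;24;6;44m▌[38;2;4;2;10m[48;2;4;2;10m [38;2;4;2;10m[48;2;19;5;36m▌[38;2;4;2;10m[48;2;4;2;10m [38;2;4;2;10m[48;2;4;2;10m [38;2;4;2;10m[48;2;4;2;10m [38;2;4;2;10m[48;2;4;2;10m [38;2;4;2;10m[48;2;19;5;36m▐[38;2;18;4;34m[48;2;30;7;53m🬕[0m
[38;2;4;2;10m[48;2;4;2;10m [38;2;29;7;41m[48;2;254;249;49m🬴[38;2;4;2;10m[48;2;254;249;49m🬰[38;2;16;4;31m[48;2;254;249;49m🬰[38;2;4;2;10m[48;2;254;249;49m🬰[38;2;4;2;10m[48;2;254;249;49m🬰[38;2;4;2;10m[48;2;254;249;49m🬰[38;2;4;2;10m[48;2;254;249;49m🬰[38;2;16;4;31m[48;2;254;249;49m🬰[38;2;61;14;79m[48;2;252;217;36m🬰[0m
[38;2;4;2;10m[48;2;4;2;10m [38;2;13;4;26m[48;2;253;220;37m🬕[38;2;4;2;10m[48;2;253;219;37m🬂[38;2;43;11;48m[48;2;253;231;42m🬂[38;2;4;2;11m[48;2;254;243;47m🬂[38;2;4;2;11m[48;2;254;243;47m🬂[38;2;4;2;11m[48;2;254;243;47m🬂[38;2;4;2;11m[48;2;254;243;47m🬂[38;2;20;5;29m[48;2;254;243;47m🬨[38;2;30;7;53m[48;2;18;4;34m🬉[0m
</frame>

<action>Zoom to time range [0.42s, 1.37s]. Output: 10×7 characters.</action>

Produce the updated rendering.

<frame>
[38;2;4;2;10m[48;2;4;2;10m [38;2;4;2;10m[48;2;4;2;10m [38;2;4;2;10m[48;2;4;2;10m [38;2;4;2;10m[48;2;17;4;31m▐[38;2;4;2;10m[48;2;4;2;10m [38;2;4;2;10m[48;2;4;2;10m [38;2;4;2;10m[48;2;4;2;10m [38;2;4;2;10m[48;2;4;2;10m [38;2;4;2;10m[48;2;4;2;10m [38;2;4;2;10m[48;2;4;2;10m [0m
[38;2;4;2;10m[48;2;4;2;10m [38;2;4;2;10m[48;2;4;2;10m [38;2;4;2;10m[48;2;4;2;10m [38;2;4;2;10m[48;2;17;4;33m▐[38;2;4;2;10m[48;2;4;2;10m [38;2;4;2;10m[48;2;4;2;10m [38;2;4;2;10m[48;2;4;2;10m [38;2;4;2;10m[48;2;4;2;10m [38;2;4;2;10m[48;2;4;2;10m [38;2;4;2;10m[48;2;4;2;10m [0m
[38;2;4;2;10m[48;2;4;2;10m [38;2;4;2;10m[48;2;4;2;10m [38;2;4;2;10m[48;2;4;2;10m [38;2;4;2;10m[48;2;19;5;36m▐[38;2;4;2;10m[48;2;4;2;10m [38;2;4;2;10m[48;2;4;2;10m [38;2;4;2;10m[48;2;4;2;10m [38;2;4;2;10m[48;2;4;2;10m [38;2;4;2;10m[48;2;4;2;10m [38;2;4;2;10m[48;2;4;2;10m [0m
[38;2;4;2;11m[48;2;254;249;49m🬰[38;2;4;2;11m[48;2;254;249;49m🬰[38;2;4;2;11m[48;2;254;249;49m🬰[38;2;13;3;26m[48;2;254;249;49m🬰[38;2;4;2;11m[48;2;254;249;49m🬰[38;2;4;2;11m[48;2;254;249;49m🬰[38;2;4;2;11m[48;2;254;249;49m🬰[38;2;4;2;11m[48;2;254;249;49m🬰[38;2;4;2;11m[48;2;254;249;49m🬰[38;2;4;2;11m[48;2;254;249;49m🬰[0m
[38;2;4;2;10m[48;2;4;2;10m [38;2;4;2;10m[48;2;4;2;10m [38;2;4;2;10m[48;2;4;2;10m [38;2;4;2;10m[48;2;32;7;58m▐[38;2;4;2;10m[48;2;4;2;10m [38;2;4;2;10m[48;2;4;2;10m [38;2;4;2;10m[48;2;4;2;10m [38;2;4;2;10m[48;2;4;2;10m [38;2;4;2;10m[48;2;4;2;10m [38;2;4;2;10m[48;2;4;2;10m [0m
[38;2;4;2;10m[48;2;6;2;13m🬎[38;2;4;2;10m[48;2;6;2;13m🬎[38;2;4;2;10m[48;2;6;2;13m🬎[38;2;50;12;50m[48;2;254;240;46m🬎[38;2;7;2;15m[48;2;254;240;46m🬎[38;2;7;2;15m[48;2;254;240;46m🬎[38;2;7;2;15m[48;2;254;240;46m🬎[38;2;7;2;15m[48;2;254;240;46m🬎[38;2;7;2;15m[48;2;254;240;46m🬎[38;2;7;2;15m[48;2;254;240;46m🬎[0m
[38;2;254;247;48m[48;2;15;4;28m🬂[38;2;254;247;48m[48;2;15;4;28m🬂[38;2;254;247;48m[48;2;15;4;28m🬂[38;2;254;247;48m[48;2;30;7;52m🬂[38;2;254;247;48m[48;2;15;4;28m🬂[38;2;254;247;48m[48;2;15;4;28m🬂[38;2;254;247;48m[48;2;15;4;28m🬂[38;2;254;247;48m[48;2;15;4;28m🬂[38;2;254;247;48m[48;2;15;4;28m🬂[38;2;254;247;48m[48;2;15;4;28m🬂[0m
</frame>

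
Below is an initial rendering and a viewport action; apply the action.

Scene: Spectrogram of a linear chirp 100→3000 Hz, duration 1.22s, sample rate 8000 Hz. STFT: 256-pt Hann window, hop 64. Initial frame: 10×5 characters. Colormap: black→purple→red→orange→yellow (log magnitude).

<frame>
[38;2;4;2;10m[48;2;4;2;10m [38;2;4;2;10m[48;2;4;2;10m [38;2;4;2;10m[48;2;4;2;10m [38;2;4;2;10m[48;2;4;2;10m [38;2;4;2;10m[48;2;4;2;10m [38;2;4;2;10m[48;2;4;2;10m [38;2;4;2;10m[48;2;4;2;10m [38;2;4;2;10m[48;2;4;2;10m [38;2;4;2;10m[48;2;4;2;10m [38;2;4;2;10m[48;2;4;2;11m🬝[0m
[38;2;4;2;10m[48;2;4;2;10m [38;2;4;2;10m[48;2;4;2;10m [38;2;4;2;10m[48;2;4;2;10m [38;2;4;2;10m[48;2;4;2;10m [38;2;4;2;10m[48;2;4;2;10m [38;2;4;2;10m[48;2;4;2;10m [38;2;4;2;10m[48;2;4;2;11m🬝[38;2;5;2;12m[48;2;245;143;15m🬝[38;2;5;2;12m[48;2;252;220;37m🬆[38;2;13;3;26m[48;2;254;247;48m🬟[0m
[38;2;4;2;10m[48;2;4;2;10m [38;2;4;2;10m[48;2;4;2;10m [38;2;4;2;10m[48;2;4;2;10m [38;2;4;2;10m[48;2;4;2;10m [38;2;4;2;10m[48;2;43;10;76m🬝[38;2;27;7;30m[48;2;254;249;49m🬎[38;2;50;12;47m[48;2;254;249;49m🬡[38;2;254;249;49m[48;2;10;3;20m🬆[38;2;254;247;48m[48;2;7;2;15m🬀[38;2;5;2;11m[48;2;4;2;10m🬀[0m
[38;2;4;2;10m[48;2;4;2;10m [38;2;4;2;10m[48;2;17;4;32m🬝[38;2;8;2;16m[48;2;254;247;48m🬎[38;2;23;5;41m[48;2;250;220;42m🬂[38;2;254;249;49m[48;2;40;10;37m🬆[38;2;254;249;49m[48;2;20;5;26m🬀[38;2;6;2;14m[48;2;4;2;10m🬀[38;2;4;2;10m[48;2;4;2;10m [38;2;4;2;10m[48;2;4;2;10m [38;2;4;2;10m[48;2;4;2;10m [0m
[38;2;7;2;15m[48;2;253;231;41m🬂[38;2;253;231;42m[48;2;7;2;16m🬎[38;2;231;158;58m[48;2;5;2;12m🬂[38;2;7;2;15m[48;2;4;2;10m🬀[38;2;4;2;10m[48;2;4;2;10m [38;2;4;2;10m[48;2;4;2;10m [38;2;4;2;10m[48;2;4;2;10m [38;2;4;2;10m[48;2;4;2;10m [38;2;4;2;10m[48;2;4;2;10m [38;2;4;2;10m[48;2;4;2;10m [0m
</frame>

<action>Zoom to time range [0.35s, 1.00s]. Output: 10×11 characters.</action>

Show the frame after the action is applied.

<frame>
[38;2;4;2;10m[48;2;4;2;10m [38;2;4;2;10m[48;2;4;2;10m [38;2;4;2;10m[48;2;4;2;10m [38;2;4;2;10m[48;2;4;2;10m [38;2;4;2;10m[48;2;4;2;10m [38;2;4;2;10m[48;2;4;2;10m [38;2;4;2;10m[48;2;4;2;10m [38;2;4;2;10m[48;2;4;2;10m [38;2;4;2;10m[48;2;4;2;10m [38;2;4;2;10m[48;2;4;2;10m [0m
[38;2;4;2;10m[48;2;4;2;10m [38;2;4;2;10m[48;2;4;2;10m [38;2;4;2;10m[48;2;4;2;10m [38;2;4;2;10m[48;2;4;2;10m [38;2;4;2;10m[48;2;4;2;10m [38;2;4;2;10m[48;2;4;2;10m [38;2;4;2;10m[48;2;4;2;10m [38;2;4;2;10m[48;2;4;2;10m [38;2;4;2;10m[48;2;4;2;10m [38;2;4;2;10m[48;2;4;2;10m [0m
[38;2;4;2;10m[48;2;4;2;10m [38;2;4;2;10m[48;2;4;2;10m [38;2;4;2;10m[48;2;4;2;10m [38;2;4;2;10m[48;2;4;2;10m [38;2;4;2;10m[48;2;4;2;10m [38;2;4;2;10m[48;2;4;2;10m [38;2;4;2;10m[48;2;4;2;10m [38;2;4;2;10m[48;2;4;2;10m [38;2;4;2;10m[48;2;4;2;10m [38;2;4;2;10m[48;2;4;2;10m [0m
[38;2;4;2;10m[48;2;4;2;10m [38;2;4;2;10m[48;2;4;2;10m [38;2;4;2;10m[48;2;4;2;10m [38;2;4;2;10m[48;2;4;2;10m [38;2;4;2;10m[48;2;4;2;10m [38;2;4;2;10m[48;2;4;2;10m [38;2;4;2;10m[48;2;4;2;10m [38;2;4;2;10m[48;2;4;2;10m [38;2;4;2;10m[48;2;5;2;11m🬝[38;2;4;2;11m[48;2;14;4;28m🬝[0m
[38;2;4;2;10m[48;2;4;2;10m [38;2;4;2;10m[48;2;4;2;10m [38;2;4;2;10m[48;2;4;2;10m [38;2;4;2;10m[48;2;4;2;10m [38;2;4;2;10m[48;2;4;2;10m [38;2;4;2;10m[48;2;4;2;11m🬝[38;2;4;2;10m[48;2;6;2;14m🬝[38;2;6;2;14m[48;2;133;34;84m🬝[38;2;11;3;23m[48;2;246;203;44m🬆[38;2;87;21;80m[48;2;253;241;46m🬟[0m
[38;2;4;2;10m[48;2;4;2;10m [38;2;4;2;10m[48;2;4;2;10m [38;2;4;2;10m[48;2;4;2;10m [38;2;4;2;10m[48;2;4;2;11m🬝[38;2;4;2;10m[48;2;11;3;22m🬝[38;2;16;4;30m[48;2;254;231;42m🬝[38;2;79;20;57m[48;2;254;247;48m🬆[38;2;252;216;36m[48;2;28;7;50m🬝[38;2;242;181;42m[48;2;16;4;31m🬂[38;2;20;5;37m[48;2;5;2;12m🬀[0m
[38;2;4;2;10m[48;2;4;2;10m [38;2;4;2;10m[48;2;6;2;14m🬝[38;2;6;2;13m[48;2;109;27;86m🬝[38;2;46;12;34m[48;2;253;233;43m🬎[38;2;22;5;41m[48;2;244;195;43m🬀[38;2;254;248;49m[48;2;44;11;45m🬆[38;2;252;191;26m[48;2;12;3;24m🬀[38;2;11;3;22m[48;2;4;2;10m🬀[38;2;4;2;11m[48;2;4;2;10m🬀[38;2;4;2;10m[48;2;4;2;10m [0m
[38;2;22;5;32m[48;2;254;244;47m🬝[38;2;22;5;41m[48;2;243;204;52m🬂[38;2;253;230;41m[48;2;100;25;56m🬎[38;2;253;229;41m[48;2;17;4;32m🬂[38;2;41;9;71m[48;2;5;2;12m🬀[38;2;5;2;12m[48;2;4;2;10m🬀[38;2;4;2;10m[48;2;4;2;10m [38;2;4;2;10m[48;2;4;2;10m [38;2;4;2;10m[48;2;4;2;10m [38;2;4;2;10m[48;2;4;2;10m [0m
[38;2;243;205;52m[48;2;14;3;26m🬎[38;2;250;157;12m[48;2;12;3;24m🬀[38;2;7;2;15m[48;2;4;2;10m🬀[38;2;4;2;11m[48;2;4;2;10m🬀[38;2;4;2;10m[48;2;4;2;10m [38;2;4;2;10m[48;2;4;2;10m [38;2;4;2;10m[48;2;4;2;10m [38;2;4;2;10m[48;2;4;2;10m [38;2;4;2;10m[48;2;4;2;10m [38;2;4;2;10m[48;2;4;2;10m [0m
[38;2;5;2;12m[48;2;4;2;10m🬀[38;2;4;2;10m[48;2;4;2;10m [38;2;4;2;10m[48;2;4;2;10m [38;2;4;2;10m[48;2;4;2;10m [38;2;4;2;10m[48;2;4;2;10m [38;2;4;2;10m[48;2;4;2;10m [38;2;4;2;10m[48;2;4;2;10m [38;2;4;2;10m[48;2;4;2;10m [38;2;4;2;10m[48;2;4;2;10m [38;2;4;2;10m[48;2;4;2;10m [0m
[38;2;4;2;10m[48;2;4;2;10m [38;2;4;2;10m[48;2;4;2;10m [38;2;4;2;10m[48;2;4;2;10m [38;2;4;2;10m[48;2;4;2;10m [38;2;4;2;10m[48;2;4;2;10m [38;2;4;2;10m[48;2;4;2;10m [38;2;4;2;10m[48;2;4;2;10m [38;2;4;2;10m[48;2;4;2;10m [38;2;4;2;10m[48;2;4;2;10m [38;2;4;2;10m[48;2;4;2;10m [0m
</frame>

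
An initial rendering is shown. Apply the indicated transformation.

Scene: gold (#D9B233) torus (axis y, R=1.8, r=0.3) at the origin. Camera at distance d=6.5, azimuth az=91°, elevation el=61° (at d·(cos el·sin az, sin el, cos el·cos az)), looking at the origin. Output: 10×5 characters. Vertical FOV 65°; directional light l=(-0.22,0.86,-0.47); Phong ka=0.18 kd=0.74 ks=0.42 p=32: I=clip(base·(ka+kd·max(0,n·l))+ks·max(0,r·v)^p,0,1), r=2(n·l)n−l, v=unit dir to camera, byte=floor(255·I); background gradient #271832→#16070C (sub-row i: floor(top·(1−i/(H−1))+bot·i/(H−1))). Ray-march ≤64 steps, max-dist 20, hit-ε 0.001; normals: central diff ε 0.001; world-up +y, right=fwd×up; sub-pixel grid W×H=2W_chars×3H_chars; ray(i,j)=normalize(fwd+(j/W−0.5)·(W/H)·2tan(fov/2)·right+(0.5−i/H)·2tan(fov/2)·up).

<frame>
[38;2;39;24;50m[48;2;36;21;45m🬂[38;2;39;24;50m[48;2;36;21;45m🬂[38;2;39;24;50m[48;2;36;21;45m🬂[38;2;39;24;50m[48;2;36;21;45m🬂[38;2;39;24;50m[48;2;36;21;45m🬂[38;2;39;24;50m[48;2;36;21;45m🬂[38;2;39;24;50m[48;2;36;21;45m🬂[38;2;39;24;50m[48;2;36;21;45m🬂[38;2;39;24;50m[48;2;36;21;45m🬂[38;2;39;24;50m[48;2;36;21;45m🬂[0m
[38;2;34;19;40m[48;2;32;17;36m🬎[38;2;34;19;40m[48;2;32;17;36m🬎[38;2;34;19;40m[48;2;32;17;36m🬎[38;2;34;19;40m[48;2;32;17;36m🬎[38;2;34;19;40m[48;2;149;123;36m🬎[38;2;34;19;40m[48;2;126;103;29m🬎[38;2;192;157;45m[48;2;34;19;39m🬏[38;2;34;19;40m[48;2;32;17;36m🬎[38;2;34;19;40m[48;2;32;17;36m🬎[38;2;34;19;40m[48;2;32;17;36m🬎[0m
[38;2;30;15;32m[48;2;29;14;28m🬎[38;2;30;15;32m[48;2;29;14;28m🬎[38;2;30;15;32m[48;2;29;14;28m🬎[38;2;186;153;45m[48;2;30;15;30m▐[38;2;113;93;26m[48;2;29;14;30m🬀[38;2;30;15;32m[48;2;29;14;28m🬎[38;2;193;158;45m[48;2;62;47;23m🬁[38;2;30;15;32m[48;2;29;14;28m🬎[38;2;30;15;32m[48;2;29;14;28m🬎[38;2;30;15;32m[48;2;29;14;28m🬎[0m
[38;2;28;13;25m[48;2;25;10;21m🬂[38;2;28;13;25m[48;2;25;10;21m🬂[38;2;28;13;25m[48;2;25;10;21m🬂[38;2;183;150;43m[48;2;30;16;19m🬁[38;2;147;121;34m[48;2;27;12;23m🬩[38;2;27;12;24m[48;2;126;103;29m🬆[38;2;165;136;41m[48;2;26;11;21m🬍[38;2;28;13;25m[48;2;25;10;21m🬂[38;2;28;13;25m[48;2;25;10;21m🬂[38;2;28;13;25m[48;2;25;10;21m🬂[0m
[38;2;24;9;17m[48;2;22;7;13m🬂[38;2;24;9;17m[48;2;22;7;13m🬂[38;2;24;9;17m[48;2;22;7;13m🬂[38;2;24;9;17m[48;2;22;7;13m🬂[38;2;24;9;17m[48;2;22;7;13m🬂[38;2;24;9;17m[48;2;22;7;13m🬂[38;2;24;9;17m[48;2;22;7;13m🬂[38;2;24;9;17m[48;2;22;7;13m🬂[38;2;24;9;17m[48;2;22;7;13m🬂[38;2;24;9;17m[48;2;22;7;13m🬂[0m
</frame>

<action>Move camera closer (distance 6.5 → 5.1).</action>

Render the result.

<frame>
[38;2;39;24;50m[48;2;36;21;45m🬂[38;2;39;24;50m[48;2;36;21;45m🬂[38;2;39;24;50m[48;2;36;21;45m🬂[38;2;39;24;50m[48;2;36;21;45m🬂[38;2;39;24;50m[48;2;36;21;45m🬂[38;2;39;24;50m[48;2;36;21;45m🬂[38;2;39;24;50m[48;2;36;21;45m🬂[38;2;39;24;50m[48;2;36;21;45m🬂[38;2;39;24;50m[48;2;36;21;45m🬂[38;2;39;24;50m[48;2;36;21;45m🬂[0m
[38;2;34;19;40m[48;2;32;17;36m🬎[38;2;34;19;40m[48;2;32;17;36m🬎[38;2;34;19;40m[48;2;32;17;36m🬎[38;2;34;19;39m[48;2;178;146;41m🬝[38;2;35;22;32m[48;2;157;128;36m🬥[38;2;37;26;25m[48;2;177;145;41m🬰[38;2;40;26;35m[48;2;176;144;43m🬝[38;2;34;19;40m[48;2;32;17;36m🬎[38;2;34;19;40m[48;2;32;17;36m🬎[38;2;34;19;40m[48;2;32;17;36m🬎[0m
[38;2;30;15;32m[48;2;29;14;28m🬎[38;2;30;15;32m[48;2;29;14;28m🬎[38;2;30;15;32m[48;2;29;14;28m🬎[38;2;187;155;52m[48;2;29;14;29m🬕[38;2;30;15;32m[48;2;29;14;28m🬎[38;2;30;15;32m[48;2;29;14;28m🬎[38;2;29;14;30m[48;2;39;32;9m🬺[38;2;145;119;35m[48;2;30;15;30m▌[38;2;30;15;32m[48;2;29;14;28m🬎[38;2;30;15;32m[48;2;29;14;28m🬎[0m
[38;2;28;13;25m[48;2;25;10;21m🬂[38;2;28;13;25m[48;2;25;10;21m🬂[38;2;28;13;25m[48;2;25;10;21m🬂[38;2;174;142;40m[48;2;26;11;22m🬪[38;2;27;12;23m[48;2;178;146;41m🬎[38;2;26;11;22m[48;2;141;115;33m🬝[38;2;27;12;24m[48;2;163;134;41m🬆[38;2;181;151;51m[48;2;26;11;21m🬄[38;2;28;13;25m[48;2;25;10;21m🬂[38;2;28;13;25m[48;2;25;10;21m🬂[0m
[38;2;24;9;17m[48;2;22;7;13m🬂[38;2;24;9;17m[48;2;22;7;13m🬂[38;2;24;9;17m[48;2;22;7;13m🬂[38;2;24;9;17m[48;2;22;7;13m🬂[38;2;129;106;30m[48;2;22;7;13m🬂[38;2;161;132;37m[48;2;22;7;13m🬂[38;2;141;116;33m[48;2;22;7;13m🬀[38;2;24;9;17m[48;2;22;7;13m🬂[38;2;24;9;17m[48;2;22;7;13m🬂[38;2;24;9;17m[48;2;22;7;13m🬂[0m
</frame>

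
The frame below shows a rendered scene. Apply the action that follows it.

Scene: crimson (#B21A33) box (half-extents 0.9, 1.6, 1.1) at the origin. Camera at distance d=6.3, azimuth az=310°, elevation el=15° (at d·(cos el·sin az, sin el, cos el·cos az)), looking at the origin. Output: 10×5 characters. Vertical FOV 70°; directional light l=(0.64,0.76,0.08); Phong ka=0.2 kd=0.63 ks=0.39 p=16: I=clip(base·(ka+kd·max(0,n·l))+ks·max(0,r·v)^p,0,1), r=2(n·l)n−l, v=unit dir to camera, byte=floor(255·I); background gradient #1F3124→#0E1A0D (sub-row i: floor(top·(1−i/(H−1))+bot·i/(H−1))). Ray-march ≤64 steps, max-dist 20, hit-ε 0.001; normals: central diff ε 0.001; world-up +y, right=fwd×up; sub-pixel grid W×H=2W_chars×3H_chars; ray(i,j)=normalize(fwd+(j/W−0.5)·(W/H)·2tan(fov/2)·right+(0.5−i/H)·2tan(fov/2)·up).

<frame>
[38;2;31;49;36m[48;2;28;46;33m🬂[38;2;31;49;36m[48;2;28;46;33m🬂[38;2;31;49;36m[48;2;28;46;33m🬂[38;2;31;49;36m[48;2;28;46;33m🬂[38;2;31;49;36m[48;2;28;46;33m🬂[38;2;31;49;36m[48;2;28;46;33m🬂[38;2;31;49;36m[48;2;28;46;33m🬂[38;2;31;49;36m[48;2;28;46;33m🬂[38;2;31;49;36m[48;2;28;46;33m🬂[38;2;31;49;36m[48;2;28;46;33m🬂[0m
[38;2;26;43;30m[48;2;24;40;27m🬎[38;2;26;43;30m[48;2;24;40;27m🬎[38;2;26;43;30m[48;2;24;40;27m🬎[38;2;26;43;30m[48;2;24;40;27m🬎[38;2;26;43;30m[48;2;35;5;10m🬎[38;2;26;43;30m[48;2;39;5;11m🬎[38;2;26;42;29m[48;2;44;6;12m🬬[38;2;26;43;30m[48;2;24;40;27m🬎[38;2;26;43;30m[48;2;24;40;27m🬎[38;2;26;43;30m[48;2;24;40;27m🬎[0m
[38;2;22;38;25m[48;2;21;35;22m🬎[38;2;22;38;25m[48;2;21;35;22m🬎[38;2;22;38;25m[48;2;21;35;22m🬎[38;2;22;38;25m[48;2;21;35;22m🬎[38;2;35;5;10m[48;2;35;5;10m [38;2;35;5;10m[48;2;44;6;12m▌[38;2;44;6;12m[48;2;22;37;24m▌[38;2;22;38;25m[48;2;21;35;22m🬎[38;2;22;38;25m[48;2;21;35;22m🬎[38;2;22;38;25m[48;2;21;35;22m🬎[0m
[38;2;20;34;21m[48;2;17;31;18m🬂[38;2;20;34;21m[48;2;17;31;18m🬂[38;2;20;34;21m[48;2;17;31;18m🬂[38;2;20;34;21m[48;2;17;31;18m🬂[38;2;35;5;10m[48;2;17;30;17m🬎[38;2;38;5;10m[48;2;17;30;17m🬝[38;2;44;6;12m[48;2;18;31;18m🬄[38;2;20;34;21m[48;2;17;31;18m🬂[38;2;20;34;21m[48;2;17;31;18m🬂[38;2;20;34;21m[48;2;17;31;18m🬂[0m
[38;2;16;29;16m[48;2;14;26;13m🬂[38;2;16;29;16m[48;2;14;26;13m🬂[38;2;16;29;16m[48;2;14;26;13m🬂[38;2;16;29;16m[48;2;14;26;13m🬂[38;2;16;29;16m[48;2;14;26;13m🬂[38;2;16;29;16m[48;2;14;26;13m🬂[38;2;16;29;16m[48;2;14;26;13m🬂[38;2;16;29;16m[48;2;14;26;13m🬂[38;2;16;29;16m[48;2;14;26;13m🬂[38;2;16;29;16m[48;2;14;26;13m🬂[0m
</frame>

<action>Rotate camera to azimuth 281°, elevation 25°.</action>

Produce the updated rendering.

<frame>
[38;2;31;49;36m[48;2;28;46;33m🬂[38;2;31;49;36m[48;2;28;46;33m🬂[38;2;31;49;36m[48;2;28;46;33m🬂[38;2;31;49;36m[48;2;28;46;33m🬂[38;2;31;49;36m[48;2;28;46;33m🬂[38;2;31;49;36m[48;2;28;46;33m🬂[38;2;31;49;36m[48;2;28;46;33m🬂[38;2;31;49;36m[48;2;28;46;33m🬂[38;2;31;49;36m[48;2;28;46;33m🬂[38;2;31;49;36m[48;2;28;46;33m🬂[0m
[38;2;26;43;30m[48;2;24;40;27m🬎[38;2;26;43;30m[48;2;24;40;27m🬎[38;2;26;43;30m[48;2;24;40;27m🬎[38;2;26;43;30m[48;2;24;40;27m🬎[38;2;26;43;30m[48;2;121;18;35m🬎[38;2;26;43;30m[48;2;121;18;35m🬎[38;2;122;19;36m[48;2;26;42;29m🬏[38;2;26;43;30m[48;2;24;40;27m🬎[38;2;26;43;30m[48;2;24;40;27m🬎[38;2;26;43;30m[48;2;24;40;27m🬎[0m
[38;2;22;38;25m[48;2;21;35;22m🬎[38;2;22;38;25m[48;2;21;35;22m🬎[38;2;22;38;25m[48;2;21;35;22m🬎[38;2;22;38;25m[48;2;21;35;22m🬎[38;2;35;5;10m[48;2;35;5;10m [38;2;35;5;10m[48;2;35;5;10m [38;2;35;5;10m[48;2;21;36;23m🬀[38;2;22;38;25m[48;2;21;35;22m🬎[38;2;22;38;25m[48;2;21;35;22m🬎[38;2;22;38;25m[48;2;21;35;22m🬎[0m
[38;2;20;34;21m[48;2;17;31;18m🬂[38;2;20;34;21m[48;2;17;31;18m🬂[38;2;20;34;21m[48;2;17;31;18m🬂[38;2;20;34;21m[48;2;17;31;18m🬂[38;2;35;5;10m[48;2;17;30;17m🬎[38;2;35;5;10m[48;2;17;30;17m🬎[38;2;20;34;21m[48;2;17;31;18m🬂[38;2;20;34;21m[48;2;17;31;18m🬂[38;2;20;34;21m[48;2;17;31;18m🬂[38;2;20;34;21m[48;2;17;31;18m🬂[0m
[38;2;16;29;16m[48;2;14;26;13m🬂[38;2;16;29;16m[48;2;14;26;13m🬂[38;2;16;29;16m[48;2;14;26;13m🬂[38;2;16;29;16m[48;2;14;26;13m🬂[38;2;16;29;16m[48;2;14;26;13m🬂[38;2;16;29;16m[48;2;14;26;13m🬂[38;2;16;29;16m[48;2;14;26;13m🬂[38;2;16;29;16m[48;2;14;26;13m🬂[38;2;16;29;16m[48;2;14;26;13m🬂[38;2;16;29;16m[48;2;14;26;13m🬂[0m
</frame>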